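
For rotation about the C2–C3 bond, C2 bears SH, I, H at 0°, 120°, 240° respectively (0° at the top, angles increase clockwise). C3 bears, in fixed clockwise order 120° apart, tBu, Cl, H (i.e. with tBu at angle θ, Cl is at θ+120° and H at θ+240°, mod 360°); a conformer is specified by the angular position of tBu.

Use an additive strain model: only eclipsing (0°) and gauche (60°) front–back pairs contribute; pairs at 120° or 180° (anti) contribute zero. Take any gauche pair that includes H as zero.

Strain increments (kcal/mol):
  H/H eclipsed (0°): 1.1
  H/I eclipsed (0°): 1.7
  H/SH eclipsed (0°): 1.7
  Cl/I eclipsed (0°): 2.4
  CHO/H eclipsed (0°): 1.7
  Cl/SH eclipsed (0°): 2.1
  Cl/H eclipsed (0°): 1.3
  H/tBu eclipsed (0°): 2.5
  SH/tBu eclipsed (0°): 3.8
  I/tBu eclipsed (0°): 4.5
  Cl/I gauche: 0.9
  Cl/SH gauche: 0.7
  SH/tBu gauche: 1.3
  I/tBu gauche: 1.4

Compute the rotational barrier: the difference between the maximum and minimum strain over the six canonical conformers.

tBu at 0° (eclipsed): SH(0°)/tBu(0°) eclipsed 3.8; I(120°)/Cl(120°) eclipsed 2.4; H(240°)/H(240°) eclipsed 1.1 → 7.3 kcal/mol.
tBu at 60° (staggered): SH(0°)/tBu(60°) gauche 1.3; I(120°)/tBu(60°) gauche 1.4; I(120°)/Cl(180°) gauche 0.9 → 3.6 kcal/mol.
tBu at 120° (eclipsed): SH(0°)/H(0°) eclipsed 1.7; I(120°)/tBu(120°) eclipsed 4.5; H(240°)/Cl(240°) eclipsed 1.3 → 7.5 kcal/mol.
tBu at 180° (staggered): SH(0°)/Cl(300°) gauche 0.7; I(120°)/tBu(180°) gauche 1.4 → 2.1 kcal/mol.
tBu at 240° (eclipsed): SH(0°)/Cl(0°) eclipsed 2.1; I(120°)/H(120°) eclipsed 1.7; H(240°)/tBu(240°) eclipsed 2.5 → 6.3 kcal/mol.
tBu at 300° (staggered): SH(0°)/tBu(300°) gauche 1.3; SH(0°)/Cl(60°) gauche 0.7; I(120°)/Cl(60°) gauche 0.9 → 2.9 kcal/mol.
Max at 120° (7.5 kcal/mol), min at 180° (2.1 kcal/mol); barrier = 5.4 kcal/mol.

5.4 kcal/mol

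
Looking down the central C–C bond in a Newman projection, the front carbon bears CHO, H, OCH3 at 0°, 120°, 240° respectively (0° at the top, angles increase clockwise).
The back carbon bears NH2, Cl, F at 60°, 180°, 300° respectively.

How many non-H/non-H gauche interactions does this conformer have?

4

Non-H gauche pairs: CHO(0°)/NH2(60°); CHO(0°)/F(300°); OCH3(240°)/Cl(180°); OCH3(240°)/F(300°) — 4 interactions.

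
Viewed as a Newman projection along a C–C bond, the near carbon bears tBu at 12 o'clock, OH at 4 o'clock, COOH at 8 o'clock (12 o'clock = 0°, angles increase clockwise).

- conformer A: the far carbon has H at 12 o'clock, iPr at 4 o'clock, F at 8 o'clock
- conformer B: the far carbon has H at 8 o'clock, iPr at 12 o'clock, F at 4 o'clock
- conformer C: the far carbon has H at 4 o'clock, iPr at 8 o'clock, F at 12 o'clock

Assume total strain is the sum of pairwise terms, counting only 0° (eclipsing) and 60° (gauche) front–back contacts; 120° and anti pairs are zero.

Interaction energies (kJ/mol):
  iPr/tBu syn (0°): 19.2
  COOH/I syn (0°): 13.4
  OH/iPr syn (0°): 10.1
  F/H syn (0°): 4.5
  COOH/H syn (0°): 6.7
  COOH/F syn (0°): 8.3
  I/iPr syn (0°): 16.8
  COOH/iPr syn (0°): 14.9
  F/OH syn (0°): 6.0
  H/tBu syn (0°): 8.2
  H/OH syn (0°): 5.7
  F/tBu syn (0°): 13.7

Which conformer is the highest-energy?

A (eclipsed): tBu(0°)/H(0°) eclipsed 8.2; OH(120°)/iPr(120°) eclipsed 10.1; COOH(240°)/F(240°) eclipsed 8.3 → 26.6 kJ/mol.
B (eclipsed): tBu(0°)/iPr(0°) eclipsed 19.2; OH(120°)/F(120°) eclipsed 6.0; COOH(240°)/H(240°) eclipsed 6.7 → 31.9 kJ/mol.
C (eclipsed): tBu(0°)/F(0°) eclipsed 13.7; OH(120°)/H(120°) eclipsed 5.7; COOH(240°)/iPr(240°) eclipsed 14.9 → 34.3 kJ/mol.
C has the highest total (34.3 kJ/mol).

C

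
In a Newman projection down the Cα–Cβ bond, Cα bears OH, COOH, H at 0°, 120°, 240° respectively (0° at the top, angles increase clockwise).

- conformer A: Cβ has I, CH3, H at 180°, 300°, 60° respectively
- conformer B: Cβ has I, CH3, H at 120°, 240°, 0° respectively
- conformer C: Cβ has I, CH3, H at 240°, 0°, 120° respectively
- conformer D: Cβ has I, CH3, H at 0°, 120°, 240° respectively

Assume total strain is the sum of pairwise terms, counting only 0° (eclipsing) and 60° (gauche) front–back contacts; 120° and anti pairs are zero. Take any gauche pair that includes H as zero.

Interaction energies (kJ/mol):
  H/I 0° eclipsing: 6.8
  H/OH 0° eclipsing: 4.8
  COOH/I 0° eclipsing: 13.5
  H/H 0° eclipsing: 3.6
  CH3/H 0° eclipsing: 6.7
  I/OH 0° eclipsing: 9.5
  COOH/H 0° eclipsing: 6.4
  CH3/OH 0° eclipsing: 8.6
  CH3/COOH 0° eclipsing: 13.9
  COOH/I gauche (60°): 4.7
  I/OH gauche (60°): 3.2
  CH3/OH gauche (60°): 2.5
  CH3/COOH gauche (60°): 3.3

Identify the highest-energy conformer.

D

A (staggered): OH(0°)/CH3(300°) gauche 2.5; COOH(120°)/I(180°) gauche 4.7 → 7.2 kJ/mol.
B (eclipsed): OH(0°)/H(0°) eclipsed 4.8; COOH(120°)/I(120°) eclipsed 13.5; H(240°)/CH3(240°) eclipsed 6.7 → 25.0 kJ/mol.
C (eclipsed): OH(0°)/CH3(0°) eclipsed 8.6; COOH(120°)/H(120°) eclipsed 6.4; H(240°)/I(240°) eclipsed 6.8 → 21.8 kJ/mol.
D (eclipsed): OH(0°)/I(0°) eclipsed 9.5; COOH(120°)/CH3(120°) eclipsed 13.9; H(240°)/H(240°) eclipsed 3.6 → 27.0 kJ/mol.
D has the highest total (27.0 kJ/mol).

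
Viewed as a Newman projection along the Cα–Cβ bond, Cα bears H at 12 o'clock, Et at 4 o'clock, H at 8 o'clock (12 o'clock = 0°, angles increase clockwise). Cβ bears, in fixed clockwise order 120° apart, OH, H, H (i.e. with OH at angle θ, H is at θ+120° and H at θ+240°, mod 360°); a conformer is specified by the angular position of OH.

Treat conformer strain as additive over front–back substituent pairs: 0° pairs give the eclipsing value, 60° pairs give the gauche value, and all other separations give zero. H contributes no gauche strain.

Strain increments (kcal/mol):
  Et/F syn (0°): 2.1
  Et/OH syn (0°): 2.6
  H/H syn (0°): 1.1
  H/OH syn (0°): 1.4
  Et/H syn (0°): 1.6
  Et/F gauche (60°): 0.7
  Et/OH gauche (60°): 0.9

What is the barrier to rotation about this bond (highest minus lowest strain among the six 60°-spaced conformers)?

4.8 kcal/mol

OH at 0° (eclipsed): H(0°)/OH(0°) eclipsed 1.4; Et(120°)/H(120°) eclipsed 1.6; H(240°)/H(240°) eclipsed 1.1 → 4.1 kcal/mol.
OH at 60° (staggered): Et(120°)/OH(60°) gauche 0.9 → 0.9 kcal/mol.
OH at 120° (eclipsed): H(0°)/H(0°) eclipsed 1.1; Et(120°)/OH(120°) eclipsed 2.6; H(240°)/H(240°) eclipsed 1.1 → 4.8 kcal/mol.
OH at 180° (staggered): Et(120°)/OH(180°) gauche 0.9 → 0.9 kcal/mol.
OH at 240° (eclipsed): H(0°)/H(0°) eclipsed 1.1; Et(120°)/H(120°) eclipsed 1.6; H(240°)/OH(240°) eclipsed 1.4 → 4.1 kcal/mol.
OH at 300° (staggered): no non-H gauche contacts → 0.0 kcal/mol.
Max at 120° (4.8 kcal/mol), min at 300° (0.0 kcal/mol); barrier = 4.8 kcal/mol.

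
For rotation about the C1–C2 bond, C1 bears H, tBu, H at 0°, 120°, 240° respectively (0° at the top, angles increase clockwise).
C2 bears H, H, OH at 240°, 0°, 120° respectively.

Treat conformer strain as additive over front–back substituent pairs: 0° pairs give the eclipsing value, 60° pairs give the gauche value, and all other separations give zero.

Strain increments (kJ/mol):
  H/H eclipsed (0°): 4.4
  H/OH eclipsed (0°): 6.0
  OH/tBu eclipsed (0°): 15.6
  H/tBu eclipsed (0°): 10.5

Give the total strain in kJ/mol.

24.4 kJ/mol

This conformer is eclipsed. H at 0° is eclipsed with H at 0° (4.4); tBu at 120° is eclipsed with OH at 120° (15.6); H at 240° is eclipsed with H at 240° (4.4). Total 24.4 kJ/mol.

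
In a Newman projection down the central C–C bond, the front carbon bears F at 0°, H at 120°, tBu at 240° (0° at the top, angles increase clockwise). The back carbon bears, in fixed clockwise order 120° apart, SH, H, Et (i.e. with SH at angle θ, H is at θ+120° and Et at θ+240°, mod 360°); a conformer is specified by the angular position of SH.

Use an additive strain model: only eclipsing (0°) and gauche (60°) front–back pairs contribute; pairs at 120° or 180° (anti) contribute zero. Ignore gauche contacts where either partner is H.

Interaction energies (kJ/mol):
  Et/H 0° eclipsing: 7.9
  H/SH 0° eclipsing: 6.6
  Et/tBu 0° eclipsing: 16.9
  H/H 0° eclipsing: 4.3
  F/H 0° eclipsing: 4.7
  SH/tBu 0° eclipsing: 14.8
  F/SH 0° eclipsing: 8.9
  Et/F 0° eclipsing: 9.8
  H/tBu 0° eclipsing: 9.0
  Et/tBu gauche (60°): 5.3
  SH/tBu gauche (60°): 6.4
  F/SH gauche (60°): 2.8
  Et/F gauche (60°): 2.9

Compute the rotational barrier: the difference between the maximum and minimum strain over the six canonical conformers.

SH at 0° is eclipsed. F at 0° is eclipsed with SH at 0° (8.9); H at 120° is eclipsed with H at 120° (4.3); tBu at 240° is eclipsed with Et at 240° (16.9). Total 30.1 kJ/mol.
SH at 60° is staggered. F at 0° is gauche with SH at 60° (2.8); F at 0° is gauche with Et at 300° (2.9); tBu at 240° is gauche with Et at 300° (5.3). Total 11.0 kJ/mol.
SH at 120° is eclipsed. F at 0° is eclipsed with Et at 0° (9.8); H at 120° is eclipsed with SH at 120° (6.6); tBu at 240° is eclipsed with H at 240° (9.0). Total 25.4 kJ/mol.
SH at 180° is staggered. F at 0° is gauche with Et at 60° (2.9); tBu at 240° is gauche with SH at 180° (6.4). Total 9.3 kJ/mol.
SH at 240° is eclipsed. F at 0° is eclipsed with H at 0° (4.7); H at 120° is eclipsed with Et at 120° (7.9); tBu at 240° is eclipsed with SH at 240° (14.8). Total 27.4 kJ/mol.
SH at 300° is staggered. F at 0° is gauche with SH at 300° (2.8); tBu at 240° is gauche with SH at 300° (6.4); tBu at 240° is gauche with Et at 180° (5.3). Total 14.5 kJ/mol.
Max at 0° (30.1 kJ/mol), min at 180° (9.3 kJ/mol); barrier = 20.8 kJ/mol.

20.8 kJ/mol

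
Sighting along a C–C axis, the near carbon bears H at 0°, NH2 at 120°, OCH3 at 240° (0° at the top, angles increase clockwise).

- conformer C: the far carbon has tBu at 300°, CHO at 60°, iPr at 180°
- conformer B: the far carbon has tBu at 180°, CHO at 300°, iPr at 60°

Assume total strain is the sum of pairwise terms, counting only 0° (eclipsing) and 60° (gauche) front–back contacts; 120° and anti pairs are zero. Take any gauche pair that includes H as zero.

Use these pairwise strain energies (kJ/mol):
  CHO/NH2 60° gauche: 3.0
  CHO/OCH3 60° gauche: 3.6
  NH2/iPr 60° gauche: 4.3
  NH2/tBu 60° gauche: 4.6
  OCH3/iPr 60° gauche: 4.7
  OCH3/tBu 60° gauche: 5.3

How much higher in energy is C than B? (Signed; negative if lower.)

-0.5 kJ/mol

C is staggered. NH2 at 120° is gauche with CHO at 60° (3.0); NH2 at 120° is gauche with iPr at 180° (4.3); OCH3 at 240° is gauche with tBu at 300° (5.3); OCH3 at 240° is gauche with iPr at 180° (4.7). Total 17.3 kJ/mol.
B is staggered. NH2 at 120° is gauche with tBu at 180° (4.6); NH2 at 120° is gauche with iPr at 60° (4.3); OCH3 at 240° is gauche with tBu at 180° (5.3); OCH3 at 240° is gauche with CHO at 300° (3.6). Total 17.8 kJ/mol.
E(C) − E(B) = 17.3 − 17.8 = -0.5 kJ/mol.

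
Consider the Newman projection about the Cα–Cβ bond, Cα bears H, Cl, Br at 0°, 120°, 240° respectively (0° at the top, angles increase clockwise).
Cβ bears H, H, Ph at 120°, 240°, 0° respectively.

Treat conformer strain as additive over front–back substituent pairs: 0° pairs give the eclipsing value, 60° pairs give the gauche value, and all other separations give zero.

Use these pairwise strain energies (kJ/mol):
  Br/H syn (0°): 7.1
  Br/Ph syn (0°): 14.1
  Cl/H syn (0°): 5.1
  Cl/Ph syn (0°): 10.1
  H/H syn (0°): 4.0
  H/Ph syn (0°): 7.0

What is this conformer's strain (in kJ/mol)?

19.2 kJ/mol

This conformer (eclipsed): H(0°)/Ph(0°) eclipsed 7.0; Cl(120°)/H(120°) eclipsed 5.1; Br(240°)/H(240°) eclipsed 7.1 → 19.2 kJ/mol.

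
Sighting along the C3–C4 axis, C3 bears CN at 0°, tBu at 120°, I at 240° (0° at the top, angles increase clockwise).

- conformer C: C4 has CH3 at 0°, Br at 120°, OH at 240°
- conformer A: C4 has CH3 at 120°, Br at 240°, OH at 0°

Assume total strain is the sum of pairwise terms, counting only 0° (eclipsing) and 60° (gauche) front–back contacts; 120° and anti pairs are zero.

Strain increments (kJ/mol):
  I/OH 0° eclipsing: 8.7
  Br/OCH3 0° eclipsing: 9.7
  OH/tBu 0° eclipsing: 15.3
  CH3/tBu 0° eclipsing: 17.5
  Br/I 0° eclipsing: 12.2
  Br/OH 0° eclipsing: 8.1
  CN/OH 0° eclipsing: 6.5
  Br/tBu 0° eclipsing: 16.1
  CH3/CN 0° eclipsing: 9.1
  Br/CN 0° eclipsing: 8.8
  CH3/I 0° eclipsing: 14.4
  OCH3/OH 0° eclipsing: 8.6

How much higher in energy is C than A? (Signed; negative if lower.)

-2.3 kJ/mol

C (eclipsed): CN–CH3 eclipsed, tBu–Br eclipsed, I–OH eclipsed; 9.1 + 16.1 + 8.7 = 33.9 kJ/mol.
A (eclipsed): CN–OH eclipsed, tBu–CH3 eclipsed, I–Br eclipsed; 6.5 + 17.5 + 12.2 = 36.2 kJ/mol.
E(C) − E(A) = 33.9 − 36.2 = -2.3 kJ/mol.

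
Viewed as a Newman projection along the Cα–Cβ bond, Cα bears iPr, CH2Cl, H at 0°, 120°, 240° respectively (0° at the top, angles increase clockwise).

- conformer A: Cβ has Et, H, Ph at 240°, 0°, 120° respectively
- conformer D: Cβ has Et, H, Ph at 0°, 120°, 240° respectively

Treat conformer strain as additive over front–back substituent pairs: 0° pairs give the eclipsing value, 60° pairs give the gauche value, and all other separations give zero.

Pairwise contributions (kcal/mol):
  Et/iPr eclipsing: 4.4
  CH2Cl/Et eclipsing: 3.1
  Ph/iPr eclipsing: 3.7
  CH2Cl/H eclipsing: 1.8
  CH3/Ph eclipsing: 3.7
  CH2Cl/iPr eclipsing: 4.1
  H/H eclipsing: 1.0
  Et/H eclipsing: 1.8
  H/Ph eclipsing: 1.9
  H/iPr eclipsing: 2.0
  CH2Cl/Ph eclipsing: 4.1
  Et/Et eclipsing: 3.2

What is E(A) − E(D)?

-0.2 kcal/mol

A (eclipsed): iPr(0°)/H(0°) eclipsed 2.0; CH2Cl(120°)/Ph(120°) eclipsed 4.1; H(240°)/Et(240°) eclipsed 1.8 → 7.9 kcal/mol.
D (eclipsed): iPr(0°)/Et(0°) eclipsed 4.4; CH2Cl(120°)/H(120°) eclipsed 1.8; H(240°)/Ph(240°) eclipsed 1.9 → 8.1 kcal/mol.
E(A) − E(D) = 7.9 − 8.1 = -0.2 kcal/mol.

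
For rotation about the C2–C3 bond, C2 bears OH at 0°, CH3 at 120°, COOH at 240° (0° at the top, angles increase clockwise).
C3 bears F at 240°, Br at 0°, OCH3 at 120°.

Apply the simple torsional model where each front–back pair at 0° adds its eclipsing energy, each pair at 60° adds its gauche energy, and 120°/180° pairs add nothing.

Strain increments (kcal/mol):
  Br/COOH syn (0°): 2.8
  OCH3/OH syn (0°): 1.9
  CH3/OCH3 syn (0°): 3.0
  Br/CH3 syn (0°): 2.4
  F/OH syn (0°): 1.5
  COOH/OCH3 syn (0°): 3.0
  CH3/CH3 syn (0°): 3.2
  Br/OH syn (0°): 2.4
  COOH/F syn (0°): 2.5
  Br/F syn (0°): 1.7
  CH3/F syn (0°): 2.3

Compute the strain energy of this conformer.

This conformer is eclipsed. OH at 0° is eclipsed with Br at 0° (2.4); CH3 at 120° is eclipsed with OCH3 at 120° (3.0); COOH at 240° is eclipsed with F at 240° (2.5). Total 7.9 kcal/mol.

7.9 kcal/mol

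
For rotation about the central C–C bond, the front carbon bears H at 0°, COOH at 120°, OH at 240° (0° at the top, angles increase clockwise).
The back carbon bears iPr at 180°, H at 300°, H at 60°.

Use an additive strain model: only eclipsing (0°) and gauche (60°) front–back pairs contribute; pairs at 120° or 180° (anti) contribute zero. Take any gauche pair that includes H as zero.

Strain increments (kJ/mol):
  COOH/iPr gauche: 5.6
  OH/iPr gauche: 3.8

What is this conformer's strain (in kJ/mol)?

9.4 kJ/mol

This conformer (staggered): COOH(120°)/iPr(180°) gauche 5.6; OH(240°)/iPr(180°) gauche 3.8 → 9.4 kJ/mol.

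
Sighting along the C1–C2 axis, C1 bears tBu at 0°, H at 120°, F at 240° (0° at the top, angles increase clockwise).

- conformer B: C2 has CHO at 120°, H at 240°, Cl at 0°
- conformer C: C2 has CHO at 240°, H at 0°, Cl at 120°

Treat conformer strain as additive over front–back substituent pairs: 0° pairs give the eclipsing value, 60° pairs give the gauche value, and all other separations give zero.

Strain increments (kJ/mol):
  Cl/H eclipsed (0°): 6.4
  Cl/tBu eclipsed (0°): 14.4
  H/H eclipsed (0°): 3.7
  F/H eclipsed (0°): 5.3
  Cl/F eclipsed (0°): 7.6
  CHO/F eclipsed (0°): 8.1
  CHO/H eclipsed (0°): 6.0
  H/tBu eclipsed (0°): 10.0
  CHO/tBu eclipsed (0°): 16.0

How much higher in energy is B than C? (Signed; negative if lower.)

+1.2 kJ/mol

B (eclipsed): tBu–Cl eclipsed, H–CHO eclipsed, F–H eclipsed; 14.4 + 6.0 + 5.3 = 25.7 kJ/mol.
C (eclipsed): tBu–H eclipsed, H–Cl eclipsed, F–CHO eclipsed; 10.0 + 6.4 + 8.1 = 24.5 kJ/mol.
E(B) − E(C) = 25.7 − 24.5 = +1.2 kJ/mol.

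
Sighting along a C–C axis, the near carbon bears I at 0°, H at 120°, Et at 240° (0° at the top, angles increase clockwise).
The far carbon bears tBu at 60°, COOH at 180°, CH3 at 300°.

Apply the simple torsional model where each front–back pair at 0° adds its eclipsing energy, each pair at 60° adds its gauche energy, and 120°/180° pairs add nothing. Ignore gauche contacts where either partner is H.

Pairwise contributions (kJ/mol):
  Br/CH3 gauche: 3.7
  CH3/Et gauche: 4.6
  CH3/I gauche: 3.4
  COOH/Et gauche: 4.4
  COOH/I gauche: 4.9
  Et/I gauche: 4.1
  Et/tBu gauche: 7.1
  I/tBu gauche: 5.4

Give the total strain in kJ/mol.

17.8 kJ/mol

This conformer is staggered. I at 0° is gauche with tBu at 60° (5.4); I at 0° is gauche with CH3 at 300° (3.4); Et at 240° is gauche with COOH at 180° (4.4); Et at 240° is gauche with CH3 at 300° (4.6). Total 17.8 kJ/mol.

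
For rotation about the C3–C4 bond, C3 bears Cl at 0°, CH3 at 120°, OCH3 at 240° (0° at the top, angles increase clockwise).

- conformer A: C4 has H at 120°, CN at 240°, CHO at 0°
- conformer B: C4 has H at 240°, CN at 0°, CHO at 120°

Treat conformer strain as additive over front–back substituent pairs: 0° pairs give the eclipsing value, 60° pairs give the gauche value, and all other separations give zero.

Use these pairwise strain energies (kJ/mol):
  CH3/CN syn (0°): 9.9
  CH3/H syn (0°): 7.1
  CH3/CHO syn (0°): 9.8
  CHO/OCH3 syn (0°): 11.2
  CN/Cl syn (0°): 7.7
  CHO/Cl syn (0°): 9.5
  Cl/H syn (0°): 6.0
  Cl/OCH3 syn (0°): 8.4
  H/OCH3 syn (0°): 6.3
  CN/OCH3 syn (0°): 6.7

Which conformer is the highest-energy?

B

A (eclipsed): Cl–CHO eclipsed, CH3–H eclipsed, OCH3–CN eclipsed; 9.5 + 7.1 + 6.7 = 23.3 kJ/mol.
B (eclipsed): Cl–CN eclipsed, CH3–CHO eclipsed, OCH3–H eclipsed; 7.7 + 9.8 + 6.3 = 23.8 kJ/mol.
B has the highest total (23.8 kJ/mol).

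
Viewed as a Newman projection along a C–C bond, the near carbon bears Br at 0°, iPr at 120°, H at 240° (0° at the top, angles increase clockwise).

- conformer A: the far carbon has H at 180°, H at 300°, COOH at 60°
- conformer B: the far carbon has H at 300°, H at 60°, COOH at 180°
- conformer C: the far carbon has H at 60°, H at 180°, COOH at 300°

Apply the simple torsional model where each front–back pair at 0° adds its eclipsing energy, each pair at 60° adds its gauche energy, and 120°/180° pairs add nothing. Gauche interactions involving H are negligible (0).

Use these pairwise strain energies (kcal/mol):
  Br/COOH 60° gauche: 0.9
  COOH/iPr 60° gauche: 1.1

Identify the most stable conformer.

C

A (staggered): Br(0°)/COOH(60°) gauche 0.9; iPr(120°)/COOH(60°) gauche 1.1 → 2.0 kcal/mol.
B (staggered): iPr(120°)/COOH(180°) gauche 1.1 → 1.1 kcal/mol.
C (staggered): Br(0°)/COOH(300°) gauche 0.9 → 0.9 kcal/mol.
C has the lowest total (0.9 kcal/mol).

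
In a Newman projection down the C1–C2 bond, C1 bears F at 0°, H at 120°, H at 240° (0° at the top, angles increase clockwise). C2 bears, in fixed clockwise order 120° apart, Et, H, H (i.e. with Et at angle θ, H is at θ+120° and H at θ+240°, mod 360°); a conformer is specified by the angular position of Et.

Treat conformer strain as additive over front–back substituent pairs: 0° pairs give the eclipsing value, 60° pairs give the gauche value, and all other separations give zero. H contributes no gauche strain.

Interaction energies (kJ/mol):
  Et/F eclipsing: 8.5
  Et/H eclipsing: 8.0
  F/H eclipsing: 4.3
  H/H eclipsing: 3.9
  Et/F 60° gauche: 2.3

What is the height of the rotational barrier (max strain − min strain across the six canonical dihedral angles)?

Et at 0° (eclipsed): F–Et eclipsed, H–H eclipsed, H–H eclipsed; 8.5 + 3.9 + 3.9 = 16.3 kJ/mol.
Et at 60° (staggered): F–Et gauche; 2.3 = 2.3 kJ/mol.
Et at 120° (eclipsed): F–H eclipsed, H–Et eclipsed, H–H eclipsed; 4.3 + 8.0 + 3.9 = 16.2 kJ/mol.
Et at 180° (staggered): no non-H gauche contacts → 0.0 kJ/mol.
Et at 240° (eclipsed): F–H eclipsed, H–H eclipsed, H–Et eclipsed; 4.3 + 3.9 + 8.0 = 16.2 kJ/mol.
Et at 300° (staggered): F–Et gauche; 2.3 = 2.3 kJ/mol.
Max at 0° (16.3 kJ/mol), min at 180° (0.0 kJ/mol); barrier = 16.3 kJ/mol.

16.3 kJ/mol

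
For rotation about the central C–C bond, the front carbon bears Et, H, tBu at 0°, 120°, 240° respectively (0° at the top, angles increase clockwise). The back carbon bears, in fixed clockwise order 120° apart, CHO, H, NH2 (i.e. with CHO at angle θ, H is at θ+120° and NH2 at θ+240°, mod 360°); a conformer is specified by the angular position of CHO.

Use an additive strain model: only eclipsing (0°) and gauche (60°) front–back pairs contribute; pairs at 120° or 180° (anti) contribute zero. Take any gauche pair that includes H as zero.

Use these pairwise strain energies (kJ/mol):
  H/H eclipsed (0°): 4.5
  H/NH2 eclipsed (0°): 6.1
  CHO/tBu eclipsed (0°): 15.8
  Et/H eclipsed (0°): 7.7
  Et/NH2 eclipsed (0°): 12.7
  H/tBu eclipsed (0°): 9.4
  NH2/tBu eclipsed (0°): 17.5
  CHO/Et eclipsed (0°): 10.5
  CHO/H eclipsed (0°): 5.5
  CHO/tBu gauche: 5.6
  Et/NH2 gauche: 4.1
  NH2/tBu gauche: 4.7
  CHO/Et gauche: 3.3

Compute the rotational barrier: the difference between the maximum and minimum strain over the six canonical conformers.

CHO at 0° (eclipsed): Et–CHO eclipsed, H–H eclipsed, tBu–NH2 eclipsed; 10.5 + 4.5 + 17.5 = 32.5 kJ/mol.
CHO at 60° (staggered): Et–CHO gauche, Et–NH2 gauche, tBu–NH2 gauche; 3.3 + 4.1 + 4.7 = 12.1 kJ/mol.
CHO at 120° (eclipsed): Et–NH2 eclipsed, H–CHO eclipsed, tBu–H eclipsed; 12.7 + 5.5 + 9.4 = 27.6 kJ/mol.
CHO at 180° (staggered): Et–NH2 gauche, tBu–CHO gauche; 4.1 + 5.6 = 9.7 kJ/mol.
CHO at 240° (eclipsed): Et–H eclipsed, H–NH2 eclipsed, tBu–CHO eclipsed; 7.7 + 6.1 + 15.8 = 29.6 kJ/mol.
CHO at 300° (staggered): Et–CHO gauche, tBu–CHO gauche, tBu–NH2 gauche; 3.3 + 5.6 + 4.7 = 13.6 kJ/mol.
Max at 0° (32.5 kJ/mol), min at 180° (9.7 kJ/mol); barrier = 22.8 kJ/mol.

22.8 kJ/mol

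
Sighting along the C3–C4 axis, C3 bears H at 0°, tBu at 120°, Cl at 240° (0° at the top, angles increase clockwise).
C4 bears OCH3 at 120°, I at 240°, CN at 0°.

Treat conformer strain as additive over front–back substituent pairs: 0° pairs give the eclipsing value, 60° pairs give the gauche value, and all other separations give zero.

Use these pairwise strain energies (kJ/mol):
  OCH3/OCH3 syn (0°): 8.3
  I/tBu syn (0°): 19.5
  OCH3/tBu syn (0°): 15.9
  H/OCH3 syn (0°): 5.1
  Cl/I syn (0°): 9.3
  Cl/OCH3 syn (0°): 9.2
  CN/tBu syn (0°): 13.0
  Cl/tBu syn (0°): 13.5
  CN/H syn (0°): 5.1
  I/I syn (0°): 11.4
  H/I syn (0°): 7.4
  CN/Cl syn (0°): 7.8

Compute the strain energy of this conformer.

This conformer (eclipsed): H(0°)/CN(0°) eclipsed 5.1; tBu(120°)/OCH3(120°) eclipsed 15.9; Cl(240°)/I(240°) eclipsed 9.3 → 30.3 kJ/mol.

30.3 kJ/mol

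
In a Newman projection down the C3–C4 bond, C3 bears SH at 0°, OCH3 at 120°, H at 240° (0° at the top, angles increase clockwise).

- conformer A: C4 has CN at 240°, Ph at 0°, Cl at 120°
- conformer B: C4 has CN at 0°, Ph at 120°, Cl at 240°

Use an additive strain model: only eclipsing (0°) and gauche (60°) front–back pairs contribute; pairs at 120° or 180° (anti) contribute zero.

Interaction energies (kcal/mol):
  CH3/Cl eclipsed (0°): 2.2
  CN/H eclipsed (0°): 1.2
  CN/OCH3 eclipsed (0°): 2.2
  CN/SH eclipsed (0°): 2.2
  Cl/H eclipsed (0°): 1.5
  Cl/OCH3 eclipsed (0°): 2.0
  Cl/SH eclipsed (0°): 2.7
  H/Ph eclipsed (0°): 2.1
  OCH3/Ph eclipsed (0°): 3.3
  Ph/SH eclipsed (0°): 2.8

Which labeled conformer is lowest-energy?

A is eclipsed. SH at 0° is eclipsed with Ph at 0° (2.8); OCH3 at 120° is eclipsed with Cl at 120° (2.0); H at 240° is eclipsed with CN at 240° (1.2). Total 6.0 kcal/mol.
B is eclipsed. SH at 0° is eclipsed with CN at 0° (2.2); OCH3 at 120° is eclipsed with Ph at 120° (3.3); H at 240° is eclipsed with Cl at 240° (1.5). Total 7.0 kcal/mol.
A has the lowest total (6.0 kcal/mol).

A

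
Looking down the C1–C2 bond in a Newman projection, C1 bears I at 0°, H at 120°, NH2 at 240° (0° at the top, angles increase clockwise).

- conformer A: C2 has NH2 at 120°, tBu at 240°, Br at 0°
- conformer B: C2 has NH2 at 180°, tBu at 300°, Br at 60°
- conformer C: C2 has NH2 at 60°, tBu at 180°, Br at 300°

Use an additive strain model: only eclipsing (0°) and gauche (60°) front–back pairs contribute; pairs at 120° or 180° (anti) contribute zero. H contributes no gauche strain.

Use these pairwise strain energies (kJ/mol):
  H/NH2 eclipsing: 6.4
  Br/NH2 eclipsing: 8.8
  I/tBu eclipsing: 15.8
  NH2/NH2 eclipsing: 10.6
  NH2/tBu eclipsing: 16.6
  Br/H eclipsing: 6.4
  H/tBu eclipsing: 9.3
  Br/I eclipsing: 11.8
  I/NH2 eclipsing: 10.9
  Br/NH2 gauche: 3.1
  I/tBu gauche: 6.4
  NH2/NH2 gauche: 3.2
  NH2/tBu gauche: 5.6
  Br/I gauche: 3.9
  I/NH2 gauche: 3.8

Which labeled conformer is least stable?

A (eclipsed): I(0°)/Br(0°) eclipsed 11.8; H(120°)/NH2(120°) eclipsed 6.4; NH2(240°)/tBu(240°) eclipsed 16.6 → 34.8 kJ/mol.
B (staggered): I(0°)/tBu(300°) gauche 6.4; I(0°)/Br(60°) gauche 3.9; NH2(240°)/NH2(180°) gauche 3.2; NH2(240°)/tBu(300°) gauche 5.6 → 19.1 kJ/mol.
C (staggered): I(0°)/NH2(60°) gauche 3.8; I(0°)/Br(300°) gauche 3.9; NH2(240°)/tBu(180°) gauche 5.6; NH2(240°)/Br(300°) gauche 3.1 → 16.4 kJ/mol.
A has the highest total (34.8 kJ/mol).

A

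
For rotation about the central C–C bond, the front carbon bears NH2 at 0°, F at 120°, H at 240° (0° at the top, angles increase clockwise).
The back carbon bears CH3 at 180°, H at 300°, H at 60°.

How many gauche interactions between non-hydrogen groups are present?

1

Non-H gauche pairs: F(120°)/CH3(180°) — 1 interaction.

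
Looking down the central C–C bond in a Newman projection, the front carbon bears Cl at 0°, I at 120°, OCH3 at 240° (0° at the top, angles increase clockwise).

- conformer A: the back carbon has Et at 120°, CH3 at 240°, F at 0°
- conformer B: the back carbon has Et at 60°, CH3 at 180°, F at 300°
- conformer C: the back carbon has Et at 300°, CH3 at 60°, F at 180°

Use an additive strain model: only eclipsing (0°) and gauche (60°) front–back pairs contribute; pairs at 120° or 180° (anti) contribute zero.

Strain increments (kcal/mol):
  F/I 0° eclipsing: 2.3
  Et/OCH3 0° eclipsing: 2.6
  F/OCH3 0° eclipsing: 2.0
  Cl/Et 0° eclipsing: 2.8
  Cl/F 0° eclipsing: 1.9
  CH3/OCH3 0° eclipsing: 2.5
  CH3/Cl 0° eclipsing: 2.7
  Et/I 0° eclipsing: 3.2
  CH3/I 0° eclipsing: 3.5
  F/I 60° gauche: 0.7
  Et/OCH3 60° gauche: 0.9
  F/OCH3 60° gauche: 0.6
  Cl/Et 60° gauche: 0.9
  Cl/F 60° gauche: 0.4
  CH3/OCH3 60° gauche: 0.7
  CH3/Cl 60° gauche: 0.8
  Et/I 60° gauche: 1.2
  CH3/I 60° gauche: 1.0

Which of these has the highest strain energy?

A (eclipsed): Cl(0°)/F(0°) eclipsed 1.9; I(120°)/Et(120°) eclipsed 3.2; OCH3(240°)/CH3(240°) eclipsed 2.5 → 7.6 kcal/mol.
B (staggered): Cl(0°)/Et(60°) gauche 0.9; Cl(0°)/F(300°) gauche 0.4; I(120°)/Et(60°) gauche 1.2; I(120°)/CH3(180°) gauche 1.0; OCH3(240°)/CH3(180°) gauche 0.7; OCH3(240°)/F(300°) gauche 0.6 → 4.8 kcal/mol.
C (staggered): Cl(0°)/Et(300°) gauche 0.9; Cl(0°)/CH3(60°) gauche 0.8; I(120°)/CH3(60°) gauche 1.0; I(120°)/F(180°) gauche 0.7; OCH3(240°)/Et(300°) gauche 0.9; OCH3(240°)/F(180°) gauche 0.6 → 4.9 kcal/mol.
A has the highest total (7.6 kcal/mol).

A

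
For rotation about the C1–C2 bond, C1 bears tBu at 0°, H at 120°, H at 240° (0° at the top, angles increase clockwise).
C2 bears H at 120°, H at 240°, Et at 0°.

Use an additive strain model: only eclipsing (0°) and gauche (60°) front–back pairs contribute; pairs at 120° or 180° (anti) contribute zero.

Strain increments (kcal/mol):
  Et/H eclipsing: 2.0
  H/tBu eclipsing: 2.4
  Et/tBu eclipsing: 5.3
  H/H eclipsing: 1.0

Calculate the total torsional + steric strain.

7.3 kcal/mol

This conformer (eclipsed): tBu(0°)/Et(0°) eclipsed 5.3; H(120°)/H(120°) eclipsed 1.0; H(240°)/H(240°) eclipsed 1.0 → 7.3 kcal/mol.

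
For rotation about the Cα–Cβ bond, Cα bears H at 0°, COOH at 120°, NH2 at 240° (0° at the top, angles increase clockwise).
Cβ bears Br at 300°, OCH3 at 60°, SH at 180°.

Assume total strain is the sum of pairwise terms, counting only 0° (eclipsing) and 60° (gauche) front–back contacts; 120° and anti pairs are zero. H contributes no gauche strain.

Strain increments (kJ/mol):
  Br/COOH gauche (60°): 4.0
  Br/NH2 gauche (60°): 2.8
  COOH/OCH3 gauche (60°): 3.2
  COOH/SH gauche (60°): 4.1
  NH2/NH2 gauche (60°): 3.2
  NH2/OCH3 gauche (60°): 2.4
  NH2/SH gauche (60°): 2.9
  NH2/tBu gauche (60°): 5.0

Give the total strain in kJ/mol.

13.0 kJ/mol

This conformer is staggered. COOH at 120° is gauche with OCH3 at 60° (3.2); COOH at 120° is gauche with SH at 180° (4.1); NH2 at 240° is gauche with Br at 300° (2.8); NH2 at 240° is gauche with SH at 180° (2.9). Total 13.0 kJ/mol.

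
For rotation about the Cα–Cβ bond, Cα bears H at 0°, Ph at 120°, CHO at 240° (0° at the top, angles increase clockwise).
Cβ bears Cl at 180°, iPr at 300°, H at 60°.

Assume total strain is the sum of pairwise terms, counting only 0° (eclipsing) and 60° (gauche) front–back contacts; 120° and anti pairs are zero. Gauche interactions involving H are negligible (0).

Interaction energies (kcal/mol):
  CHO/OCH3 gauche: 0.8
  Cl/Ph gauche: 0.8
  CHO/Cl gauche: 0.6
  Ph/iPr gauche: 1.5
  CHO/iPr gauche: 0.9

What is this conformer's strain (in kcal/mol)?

This conformer (staggered): Ph(120°)/Cl(180°) gauche 0.8; CHO(240°)/Cl(180°) gauche 0.6; CHO(240°)/iPr(300°) gauche 0.9 → 2.3 kcal/mol.

2.3 kcal/mol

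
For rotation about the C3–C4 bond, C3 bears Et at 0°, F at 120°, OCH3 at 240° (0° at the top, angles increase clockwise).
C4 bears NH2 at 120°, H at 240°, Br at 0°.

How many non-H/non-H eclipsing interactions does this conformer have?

2

Non-H eclipsing pairs: Et(0°)/Br(0°); F(120°)/NH2(120°) — 2 interactions.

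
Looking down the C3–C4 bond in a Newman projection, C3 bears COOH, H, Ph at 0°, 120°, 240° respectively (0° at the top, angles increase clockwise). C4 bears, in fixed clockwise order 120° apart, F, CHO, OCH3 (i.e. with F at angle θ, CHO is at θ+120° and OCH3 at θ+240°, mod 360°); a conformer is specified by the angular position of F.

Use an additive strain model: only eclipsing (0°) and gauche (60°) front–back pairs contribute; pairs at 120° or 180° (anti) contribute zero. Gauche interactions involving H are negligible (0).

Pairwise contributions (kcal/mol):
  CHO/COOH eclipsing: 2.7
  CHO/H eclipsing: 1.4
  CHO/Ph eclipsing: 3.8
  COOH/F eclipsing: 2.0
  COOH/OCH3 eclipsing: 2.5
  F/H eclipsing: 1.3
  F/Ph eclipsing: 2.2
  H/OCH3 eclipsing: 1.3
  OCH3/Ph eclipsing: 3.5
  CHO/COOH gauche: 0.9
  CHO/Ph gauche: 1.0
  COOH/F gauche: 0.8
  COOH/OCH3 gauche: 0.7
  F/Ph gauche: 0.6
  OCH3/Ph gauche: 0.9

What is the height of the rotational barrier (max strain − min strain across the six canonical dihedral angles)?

4.4 kcal/mol

F at 0° (eclipsed): COOH–F eclipsed, H–CHO eclipsed, Ph–OCH3 eclipsed; 2.0 + 1.4 + 3.5 = 6.9 kcal/mol.
F at 60° (staggered): COOH–F gauche, COOH–OCH3 gauche, Ph–CHO gauche, Ph–OCH3 gauche; 0.8 + 0.7 + 1.0 + 0.9 = 3.4 kcal/mol.
F at 120° (eclipsed): COOH–OCH3 eclipsed, H–F eclipsed, Ph–CHO eclipsed; 2.5 + 1.3 + 3.8 = 7.6 kcal/mol.
F at 180° (staggered): COOH–CHO gauche, COOH–OCH3 gauche, Ph–F gauche, Ph–CHO gauche; 0.9 + 0.7 + 0.6 + 1.0 = 3.2 kcal/mol.
F at 240° (eclipsed): COOH–CHO eclipsed, H–OCH3 eclipsed, Ph–F eclipsed; 2.7 + 1.3 + 2.2 = 6.2 kcal/mol.
F at 300° (staggered): COOH–F gauche, COOH–CHO gauche, Ph–F gauche, Ph–OCH3 gauche; 0.8 + 0.9 + 0.6 + 0.9 = 3.2 kcal/mol.
Max at 120° (7.6 kcal/mol), min at 180° (3.2 kcal/mol); barrier = 4.4 kcal/mol.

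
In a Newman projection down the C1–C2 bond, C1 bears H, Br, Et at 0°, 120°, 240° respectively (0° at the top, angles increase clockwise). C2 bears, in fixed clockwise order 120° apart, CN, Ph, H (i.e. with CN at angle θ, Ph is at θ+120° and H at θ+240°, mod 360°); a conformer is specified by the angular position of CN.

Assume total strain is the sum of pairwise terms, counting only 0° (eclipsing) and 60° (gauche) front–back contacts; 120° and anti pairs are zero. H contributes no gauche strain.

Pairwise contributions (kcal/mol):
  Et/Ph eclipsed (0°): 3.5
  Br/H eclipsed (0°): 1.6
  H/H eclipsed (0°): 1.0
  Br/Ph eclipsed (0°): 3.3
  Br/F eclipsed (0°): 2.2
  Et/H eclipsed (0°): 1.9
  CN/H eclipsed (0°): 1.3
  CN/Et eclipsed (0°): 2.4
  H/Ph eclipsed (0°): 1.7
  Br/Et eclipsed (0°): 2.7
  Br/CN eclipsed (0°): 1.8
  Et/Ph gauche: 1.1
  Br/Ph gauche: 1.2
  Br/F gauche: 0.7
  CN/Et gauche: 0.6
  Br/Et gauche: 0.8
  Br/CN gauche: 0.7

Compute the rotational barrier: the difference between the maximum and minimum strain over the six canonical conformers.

CN at 0° is eclipsed. H at 0° is eclipsed with CN at 0° (1.3); Br at 120° is eclipsed with Ph at 120° (3.3); Et at 240° is eclipsed with H at 240° (1.9). Total 6.5 kcal/mol.
CN at 60° is staggered. Br at 120° is gauche with CN at 60° (0.7); Br at 120° is gauche with Ph at 180° (1.2); Et at 240° is gauche with Ph at 180° (1.1). Total 3.0 kcal/mol.
CN at 120° is eclipsed. H at 0° is eclipsed with H at 0° (1.0); Br at 120° is eclipsed with CN at 120° (1.8); Et at 240° is eclipsed with Ph at 240° (3.5). Total 6.3 kcal/mol.
CN at 180° is staggered. Br at 120° is gauche with CN at 180° (0.7); Et at 240° is gauche with CN at 180° (0.6); Et at 240° is gauche with Ph at 300° (1.1). Total 2.4 kcal/mol.
CN at 240° is eclipsed. H at 0° is eclipsed with Ph at 0° (1.7); Br at 120° is eclipsed with H at 120° (1.6); Et at 240° is eclipsed with CN at 240° (2.4). Total 5.7 kcal/mol.
CN at 300° is staggered. Br at 120° is gauche with Ph at 60° (1.2); Et at 240° is gauche with CN at 300° (0.6). Total 1.8 kcal/mol.
Max at 0° (6.5 kcal/mol), min at 300° (1.8 kcal/mol); barrier = 4.7 kcal/mol.

4.7 kcal/mol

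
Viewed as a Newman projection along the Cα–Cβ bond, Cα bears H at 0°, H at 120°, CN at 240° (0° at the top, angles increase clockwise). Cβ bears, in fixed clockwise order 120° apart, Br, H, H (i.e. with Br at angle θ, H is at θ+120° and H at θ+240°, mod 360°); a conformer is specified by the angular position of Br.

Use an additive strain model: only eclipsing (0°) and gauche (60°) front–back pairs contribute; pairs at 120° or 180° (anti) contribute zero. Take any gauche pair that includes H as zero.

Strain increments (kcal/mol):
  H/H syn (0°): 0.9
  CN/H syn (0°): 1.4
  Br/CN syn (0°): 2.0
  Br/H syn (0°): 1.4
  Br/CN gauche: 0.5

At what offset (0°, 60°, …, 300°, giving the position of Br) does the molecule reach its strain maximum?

240°

Br at 0° (eclipsed): H(0°)/Br(0°) eclipsed 1.4; H(120°)/H(120°) eclipsed 0.9; CN(240°)/H(240°) eclipsed 1.4 → 3.7 kcal/mol.
Br at 60° (staggered): no non-H gauche contacts → 0.0 kcal/mol.
Br at 120° (eclipsed): H(0°)/H(0°) eclipsed 0.9; H(120°)/Br(120°) eclipsed 1.4; CN(240°)/H(240°) eclipsed 1.4 → 3.7 kcal/mol.
Br at 180° (staggered): CN(240°)/Br(180°) gauche 0.5 → 0.5 kcal/mol.
Br at 240° (eclipsed): H(0°)/H(0°) eclipsed 0.9; H(120°)/H(120°) eclipsed 0.9; CN(240°)/Br(240°) eclipsed 2.0 → 3.8 kcal/mol.
Br at 300° (staggered): CN(240°)/Br(300°) gauche 0.5 → 0.5 kcal/mol.
The maximum (3.8 kcal/mol) occurs with Br at 240°.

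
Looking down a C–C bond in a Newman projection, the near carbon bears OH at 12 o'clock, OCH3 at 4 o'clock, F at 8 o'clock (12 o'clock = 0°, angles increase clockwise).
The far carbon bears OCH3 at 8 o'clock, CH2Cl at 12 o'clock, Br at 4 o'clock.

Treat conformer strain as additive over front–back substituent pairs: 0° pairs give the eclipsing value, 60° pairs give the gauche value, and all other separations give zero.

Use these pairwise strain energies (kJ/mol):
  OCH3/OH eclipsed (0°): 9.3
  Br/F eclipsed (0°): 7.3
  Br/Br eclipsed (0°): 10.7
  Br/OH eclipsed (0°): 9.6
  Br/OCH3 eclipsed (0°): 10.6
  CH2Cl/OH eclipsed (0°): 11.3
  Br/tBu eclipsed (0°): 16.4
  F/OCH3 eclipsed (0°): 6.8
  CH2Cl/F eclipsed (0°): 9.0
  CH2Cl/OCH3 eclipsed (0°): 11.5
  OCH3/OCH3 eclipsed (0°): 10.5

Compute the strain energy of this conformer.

28.7 kJ/mol

This conformer (eclipsed): OH–CH2Cl eclipsed, OCH3–Br eclipsed, F–OCH3 eclipsed; 11.3 + 10.6 + 6.8 = 28.7 kJ/mol.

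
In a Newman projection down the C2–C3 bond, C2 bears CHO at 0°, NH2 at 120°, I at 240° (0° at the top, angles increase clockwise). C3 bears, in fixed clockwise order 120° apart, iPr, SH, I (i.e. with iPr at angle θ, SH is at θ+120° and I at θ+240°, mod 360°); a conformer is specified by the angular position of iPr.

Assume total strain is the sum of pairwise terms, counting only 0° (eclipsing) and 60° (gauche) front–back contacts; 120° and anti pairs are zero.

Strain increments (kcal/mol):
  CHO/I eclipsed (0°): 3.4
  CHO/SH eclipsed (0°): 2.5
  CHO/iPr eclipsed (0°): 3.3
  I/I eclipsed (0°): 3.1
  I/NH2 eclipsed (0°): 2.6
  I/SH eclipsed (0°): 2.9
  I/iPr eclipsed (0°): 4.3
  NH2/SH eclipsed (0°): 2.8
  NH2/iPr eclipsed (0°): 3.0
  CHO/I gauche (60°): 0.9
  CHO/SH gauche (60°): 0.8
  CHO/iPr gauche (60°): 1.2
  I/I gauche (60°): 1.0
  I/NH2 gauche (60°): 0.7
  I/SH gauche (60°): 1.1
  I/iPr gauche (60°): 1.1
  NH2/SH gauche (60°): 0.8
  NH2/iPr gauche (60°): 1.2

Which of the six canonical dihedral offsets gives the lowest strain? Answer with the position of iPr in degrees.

300°

iPr at 0° (eclipsed): CHO–iPr eclipsed, NH2–SH eclipsed, I–I eclipsed; 3.3 + 2.8 + 3.1 = 9.2 kcal/mol.
iPr at 60° (staggered): CHO–iPr gauche, CHO–I gauche, NH2–iPr gauche, NH2–SH gauche, I–SH gauche, I–I gauche; 1.2 + 0.9 + 1.2 + 0.8 + 1.1 + 1.0 = 6.2 kcal/mol.
iPr at 120° (eclipsed): CHO–I eclipsed, NH2–iPr eclipsed, I–SH eclipsed; 3.4 + 3.0 + 2.9 = 9.3 kcal/mol.
iPr at 180° (staggered): CHO–SH gauche, CHO–I gauche, NH2–iPr gauche, NH2–I gauche, I–iPr gauche, I–SH gauche; 0.8 + 0.9 + 1.2 + 0.7 + 1.1 + 1.1 = 5.8 kcal/mol.
iPr at 240° (eclipsed): CHO–SH eclipsed, NH2–I eclipsed, I–iPr eclipsed; 2.5 + 2.6 + 4.3 = 9.4 kcal/mol.
iPr at 300° (staggered): CHO–iPr gauche, CHO–SH gauche, NH2–SH gauche, NH2–I gauche, I–iPr gauche, I–I gauche; 1.2 + 0.8 + 0.8 + 0.7 + 1.1 + 1.0 = 5.6 kcal/mol.
The minimum (5.6 kcal/mol) occurs with iPr at 300°.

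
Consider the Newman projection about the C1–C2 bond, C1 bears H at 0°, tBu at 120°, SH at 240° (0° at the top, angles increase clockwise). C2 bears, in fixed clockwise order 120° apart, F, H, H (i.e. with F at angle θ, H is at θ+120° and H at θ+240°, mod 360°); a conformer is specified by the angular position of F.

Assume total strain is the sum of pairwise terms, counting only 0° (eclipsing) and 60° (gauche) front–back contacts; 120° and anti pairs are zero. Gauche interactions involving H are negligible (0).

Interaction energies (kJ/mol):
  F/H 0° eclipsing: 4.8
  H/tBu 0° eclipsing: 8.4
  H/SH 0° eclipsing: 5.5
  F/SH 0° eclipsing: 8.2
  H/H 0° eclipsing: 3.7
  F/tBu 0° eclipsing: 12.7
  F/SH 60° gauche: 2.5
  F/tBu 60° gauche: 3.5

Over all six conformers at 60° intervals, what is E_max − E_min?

F at 0° is eclipsed. H at 0° is eclipsed with F at 0° (4.8); tBu at 120° is eclipsed with H at 120° (8.4); SH at 240° is eclipsed with H at 240° (5.5). Total 18.7 kJ/mol.
F at 60° is staggered. tBu at 120° is gauche with F at 60° (3.5). Total 3.5 kJ/mol.
F at 120° is eclipsed. H at 0° is eclipsed with H at 0° (3.7); tBu at 120° is eclipsed with F at 120° (12.7); SH at 240° is eclipsed with H at 240° (5.5). Total 21.9 kJ/mol.
F at 180° is staggered. tBu at 120° is gauche with F at 180° (3.5); SH at 240° is gauche with F at 180° (2.5). Total 6.0 kJ/mol.
F at 240° is eclipsed. H at 0° is eclipsed with H at 0° (3.7); tBu at 120° is eclipsed with H at 120° (8.4); SH at 240° is eclipsed with F at 240° (8.2). Total 20.3 kJ/mol.
F at 300° is staggered. SH at 240° is gauche with F at 300° (2.5). Total 2.5 kJ/mol.
Max at 120° (21.9 kJ/mol), min at 300° (2.5 kJ/mol); barrier = 19.4 kJ/mol.

19.4 kJ/mol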